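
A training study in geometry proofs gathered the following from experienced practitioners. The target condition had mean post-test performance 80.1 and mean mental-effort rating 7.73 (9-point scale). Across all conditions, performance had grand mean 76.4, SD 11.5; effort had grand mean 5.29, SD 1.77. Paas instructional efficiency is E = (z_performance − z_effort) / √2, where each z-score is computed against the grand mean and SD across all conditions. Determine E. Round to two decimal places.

z_performance = (80.1 − 76.4) / 11.5 = 3.7000 / 11.5 = 0.3217.
z_effort = (7.73 − 5.29) / 1.77 = 2.4400 / 1.77 = 1.3785.
z_P − z_E = 0.3217 − 1.3785 = -1.0568.
E = -1.0568 / √2 = -1.0568 / 1.41421 = -0.7473 ≈ -0.75.

-0.75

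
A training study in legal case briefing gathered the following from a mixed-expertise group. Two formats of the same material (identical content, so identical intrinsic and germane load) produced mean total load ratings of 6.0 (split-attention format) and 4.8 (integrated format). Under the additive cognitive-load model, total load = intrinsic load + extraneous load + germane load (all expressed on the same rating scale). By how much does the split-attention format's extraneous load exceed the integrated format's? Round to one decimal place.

Intrinsic and germane load are equal across formats, so the difference in total load equals the difference in extraneous load.
Extraneous-load difference = 6.0 − 4.8 = 1.2.

1.2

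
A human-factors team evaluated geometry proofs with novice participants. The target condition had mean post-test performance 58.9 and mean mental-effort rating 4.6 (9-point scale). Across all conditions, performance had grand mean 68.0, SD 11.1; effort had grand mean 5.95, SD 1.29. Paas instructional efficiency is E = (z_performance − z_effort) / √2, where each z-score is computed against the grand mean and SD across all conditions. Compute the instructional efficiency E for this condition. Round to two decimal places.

z_performance = (58.9 − 68.0) / 11.1 = -9.1000 / 11.1 = -0.8198.
z_effort = (4.6 − 5.95) / 1.29 = -1.3500 / 1.29 = -1.0465.
z_P − z_E = -0.8198 − (-1.0465) = 0.2267.
E = 0.2267 / √2 = 0.2267 / 1.41421 = 0.1603 ≈ 0.16.

0.16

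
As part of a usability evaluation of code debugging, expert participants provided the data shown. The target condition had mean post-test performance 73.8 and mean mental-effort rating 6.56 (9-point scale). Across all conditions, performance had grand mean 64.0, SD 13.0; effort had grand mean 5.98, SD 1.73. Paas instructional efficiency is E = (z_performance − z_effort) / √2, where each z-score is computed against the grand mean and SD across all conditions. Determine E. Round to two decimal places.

0.30

z_performance = (73.8 − 64.0) / 13.0 = 9.8000 / 13.0 = 0.7538.
z_effort = (6.56 − 5.98) / 1.73 = 0.5800 / 1.73 = 0.3353.
z_P − z_E = 0.7538 − 0.3353 = 0.4185.
E = 0.4185 / √2 = 0.4185 / 1.41421 = 0.2959 ≈ 0.30.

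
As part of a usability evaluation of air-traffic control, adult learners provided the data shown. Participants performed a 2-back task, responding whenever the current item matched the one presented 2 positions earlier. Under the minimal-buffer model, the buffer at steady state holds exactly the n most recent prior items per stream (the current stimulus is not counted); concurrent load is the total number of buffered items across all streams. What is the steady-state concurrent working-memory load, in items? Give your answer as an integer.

The buffer holds the 2 most recent prior items.
Steady-state concurrent load = 2 items.

2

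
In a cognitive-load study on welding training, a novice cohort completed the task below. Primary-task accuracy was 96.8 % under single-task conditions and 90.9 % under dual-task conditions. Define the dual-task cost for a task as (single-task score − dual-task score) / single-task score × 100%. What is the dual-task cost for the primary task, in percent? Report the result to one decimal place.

Cost = (96.8 − 90.9) / 96.8 × 100%
     = 5.9000 / 96.8 × 100% = 6.0950%.
≈ 6.1%.

6.1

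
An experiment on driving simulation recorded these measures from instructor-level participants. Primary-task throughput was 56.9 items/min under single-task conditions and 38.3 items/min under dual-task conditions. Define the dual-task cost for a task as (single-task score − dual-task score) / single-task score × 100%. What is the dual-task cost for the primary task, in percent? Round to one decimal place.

Cost = (56.9 − 38.3) / 56.9 × 100%
     = 18.6000 / 56.9 × 100% = 32.6889%.
≈ 32.7%.

32.7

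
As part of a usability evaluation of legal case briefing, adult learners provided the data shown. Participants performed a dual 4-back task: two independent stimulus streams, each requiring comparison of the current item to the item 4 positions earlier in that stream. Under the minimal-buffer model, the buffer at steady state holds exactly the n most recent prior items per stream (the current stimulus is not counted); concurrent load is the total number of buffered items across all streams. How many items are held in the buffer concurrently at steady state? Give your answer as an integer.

8

Each stream's buffer holds its 4 most recent prior items.
Two independent streams: 2 × 4 = 8 buffered items at steady state.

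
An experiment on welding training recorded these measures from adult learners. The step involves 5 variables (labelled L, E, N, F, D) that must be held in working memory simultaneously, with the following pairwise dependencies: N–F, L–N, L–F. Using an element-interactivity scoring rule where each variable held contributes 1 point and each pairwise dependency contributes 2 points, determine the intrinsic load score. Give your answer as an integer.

11

Count of variables held simultaneously: 5.
Count of pairwise dependencies listed: 3.
Element contribution: 5 × 1 = 5.
Interaction contribution: 3 × 2 = 6.
Intrinsic load = 5 + 6 = 11.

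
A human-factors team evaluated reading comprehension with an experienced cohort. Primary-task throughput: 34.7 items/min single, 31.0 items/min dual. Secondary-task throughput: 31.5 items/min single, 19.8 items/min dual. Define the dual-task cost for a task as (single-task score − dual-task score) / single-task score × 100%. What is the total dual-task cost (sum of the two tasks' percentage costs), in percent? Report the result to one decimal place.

Primary cost = (34.7 − 31.0) / 34.7 × 100% = 10.6628%.
Secondary cost = (31.5 − 19.8) / 31.5 × 100% = 37.1429%.
Total = 10.6628% + 37.1429% = 47.8057% ≈ 47.8%.

47.8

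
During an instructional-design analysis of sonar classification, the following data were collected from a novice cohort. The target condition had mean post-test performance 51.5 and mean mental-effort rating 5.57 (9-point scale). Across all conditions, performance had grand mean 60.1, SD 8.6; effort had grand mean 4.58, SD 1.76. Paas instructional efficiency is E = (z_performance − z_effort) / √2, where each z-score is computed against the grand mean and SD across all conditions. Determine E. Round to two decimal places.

z_performance = (51.5 − 60.1) / 8.6 = -8.6000 / 8.6 = -1.0000.
z_effort = (5.57 − 4.58) / 1.76 = 0.9900 / 1.76 = 0.5625.
z_P − z_E = -1.0000 − 0.5625 = -1.5625.
E = -1.5625 / √2 = -1.5625 / 1.41421 = -1.1049 ≈ -1.10.

-1.10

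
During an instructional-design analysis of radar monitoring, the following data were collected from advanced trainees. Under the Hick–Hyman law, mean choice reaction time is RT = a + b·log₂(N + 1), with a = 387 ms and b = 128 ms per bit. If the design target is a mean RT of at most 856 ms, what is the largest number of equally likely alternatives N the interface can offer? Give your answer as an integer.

11

Set 387 + 128·log₂(N + 1) ≤ 856.
log₂(N + 1) ≤ (856 − 387) / 128 = 3.6641.
N + 1 ≤ 2^3.6641 = 12.6766.
N ≤ 11.6766, so the largest integer N is 11.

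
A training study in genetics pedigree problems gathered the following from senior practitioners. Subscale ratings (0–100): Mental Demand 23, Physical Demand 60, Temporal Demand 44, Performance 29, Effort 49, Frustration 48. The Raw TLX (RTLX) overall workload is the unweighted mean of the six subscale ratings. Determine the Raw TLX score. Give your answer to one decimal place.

Sum of ratings = 23 + 60 + 44 + 29 + 49 + 48 = 253.
RTLX = 253 / 6 = 42.1667 ≈ 42.2.

42.2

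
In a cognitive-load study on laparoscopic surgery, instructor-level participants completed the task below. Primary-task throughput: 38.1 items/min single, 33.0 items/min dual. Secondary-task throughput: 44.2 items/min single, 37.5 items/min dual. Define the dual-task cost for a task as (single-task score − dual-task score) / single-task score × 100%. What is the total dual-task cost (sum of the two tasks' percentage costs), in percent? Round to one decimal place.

28.5

Primary cost = (38.1 − 33.0) / 38.1 × 100% = 13.3858%.
Secondary cost = (44.2 − 37.5) / 44.2 × 100% = 15.1584%.
Total = 13.3858% + 15.1584% = 28.5442% ≈ 28.5%.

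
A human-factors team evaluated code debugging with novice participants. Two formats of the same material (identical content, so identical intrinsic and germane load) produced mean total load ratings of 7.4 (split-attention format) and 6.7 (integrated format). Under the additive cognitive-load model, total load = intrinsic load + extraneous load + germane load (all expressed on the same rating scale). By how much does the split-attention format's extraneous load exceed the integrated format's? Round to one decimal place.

Intrinsic and germane load are equal across formats, so the difference in total load equals the difference in extraneous load.
Extraneous-load difference = 7.4 − 6.7 = 0.7.

0.7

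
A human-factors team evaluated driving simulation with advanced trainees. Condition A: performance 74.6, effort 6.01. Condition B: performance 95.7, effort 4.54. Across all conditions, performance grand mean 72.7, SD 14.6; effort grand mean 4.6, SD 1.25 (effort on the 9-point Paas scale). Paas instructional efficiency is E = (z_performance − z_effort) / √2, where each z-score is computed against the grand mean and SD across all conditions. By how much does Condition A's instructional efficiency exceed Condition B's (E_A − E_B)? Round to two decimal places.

-1.85

Condition A: z_P = (74.6 − 72.7)/14.6 = 0.1301; z_E = (6.01 − 4.6)/1.25 = 1.1280; E_A = (0.1301 − 1.1280)/√2 = -0.7056.
Condition B: z_P = (95.7 − 72.7)/14.6 = 1.5753; z_E = (4.54 − 4.6)/1.25 = -0.0480; E_B = (1.5753 − (-0.0480))/√2 = 1.1478.
E_A − E_B = -0.7056 − 1.1478 = -1.8534 ≈ -1.85.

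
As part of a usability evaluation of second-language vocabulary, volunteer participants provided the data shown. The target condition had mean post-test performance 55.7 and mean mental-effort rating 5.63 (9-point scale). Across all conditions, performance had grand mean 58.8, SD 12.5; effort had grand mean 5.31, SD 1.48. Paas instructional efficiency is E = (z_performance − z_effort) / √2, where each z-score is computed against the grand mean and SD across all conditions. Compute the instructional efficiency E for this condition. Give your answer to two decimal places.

-0.33

z_performance = (55.7 − 58.8) / 12.5 = -3.1000 / 12.5 = -0.2480.
z_effort = (5.63 − 5.31) / 1.48 = 0.3200 / 1.48 = 0.2162.
z_P − z_E = -0.2480 − 0.2162 = -0.4642.
E = -0.4642 / √2 = -0.4642 / 1.41421 = -0.3282 ≈ -0.33.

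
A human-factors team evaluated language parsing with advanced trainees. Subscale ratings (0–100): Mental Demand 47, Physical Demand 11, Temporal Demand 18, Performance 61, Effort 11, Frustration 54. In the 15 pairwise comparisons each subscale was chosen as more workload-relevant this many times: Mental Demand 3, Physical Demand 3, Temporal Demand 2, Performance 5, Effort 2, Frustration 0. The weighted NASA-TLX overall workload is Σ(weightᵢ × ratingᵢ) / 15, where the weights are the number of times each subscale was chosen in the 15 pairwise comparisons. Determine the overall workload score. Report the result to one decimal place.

The tallies are the weights (they sum to 15).
Weighted sum = 3·47 + 3·11 + 2·18 + 5·61 + 2·11 + 0·54
            = 141 + 33 + 36 + 305 + 22 + 0 = 537.
Overall workload = 537 / 15 = 35.8000 ≈ 35.8.

35.8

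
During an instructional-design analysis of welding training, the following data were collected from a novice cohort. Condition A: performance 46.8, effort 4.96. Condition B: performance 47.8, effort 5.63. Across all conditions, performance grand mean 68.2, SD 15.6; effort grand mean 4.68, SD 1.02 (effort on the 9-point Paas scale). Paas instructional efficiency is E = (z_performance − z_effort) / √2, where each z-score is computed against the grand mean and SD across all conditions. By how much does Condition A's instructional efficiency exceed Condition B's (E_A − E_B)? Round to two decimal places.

0.42

Condition A: z_P = (46.8 − 68.2)/15.6 = -1.3718; z_E = (4.96 − 4.68)/1.02 = 0.2745; E_A = (-1.3718 − 0.2745)/√2 = -1.1641.
Condition B: z_P = (47.8 − 68.2)/15.6 = -1.3077; z_E = (5.63 − 4.68)/1.02 = 0.9314; E_B = (-1.3077 − 0.9314)/√2 = -1.5833.
E_A − E_B = -1.1641 − (-1.5833) = 0.4192 ≈ 0.42.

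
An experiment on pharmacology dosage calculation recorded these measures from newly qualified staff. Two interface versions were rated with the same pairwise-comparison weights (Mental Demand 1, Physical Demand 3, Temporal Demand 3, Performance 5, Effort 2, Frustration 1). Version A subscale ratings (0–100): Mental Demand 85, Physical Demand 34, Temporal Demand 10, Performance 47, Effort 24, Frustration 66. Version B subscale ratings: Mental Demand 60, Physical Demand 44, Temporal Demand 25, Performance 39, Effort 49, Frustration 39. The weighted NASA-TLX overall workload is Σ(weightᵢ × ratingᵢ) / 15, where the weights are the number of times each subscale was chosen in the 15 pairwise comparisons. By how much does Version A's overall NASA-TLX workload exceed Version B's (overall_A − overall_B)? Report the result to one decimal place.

Version A weighted sum = 1·85 + 3·34 + 3·10 + 5·47 + 2·24 + 1·66 = 85 + 102 + 30 + 235 + 48 + 66 = 566; overall_A = 566/15 = 37.7333.
Version B weighted sum = 1·60 + 3·44 + 3·25 + 5·39 + 2·49 + 1·39 = 60 + 132 + 75 + 195 + 98 + 39 = 599; overall_B = 599/15 = 39.9333.
Difference = 37.7333 − 39.9333 = -2.2000 ≈ -2.2.

-2.2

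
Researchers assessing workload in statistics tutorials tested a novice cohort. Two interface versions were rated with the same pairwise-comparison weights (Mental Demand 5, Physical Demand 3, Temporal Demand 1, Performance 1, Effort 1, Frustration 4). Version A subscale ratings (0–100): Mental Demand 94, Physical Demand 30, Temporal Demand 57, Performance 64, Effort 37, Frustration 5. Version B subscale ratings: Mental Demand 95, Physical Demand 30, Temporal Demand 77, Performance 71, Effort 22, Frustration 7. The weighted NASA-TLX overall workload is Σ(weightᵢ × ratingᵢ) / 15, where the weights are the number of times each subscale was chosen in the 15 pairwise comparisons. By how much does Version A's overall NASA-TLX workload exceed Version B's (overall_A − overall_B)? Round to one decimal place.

-1.7

Version A weighted sum = 5·94 + 3·30 + 1·57 + 1·64 + 1·37 + 4·5 = 470 + 90 + 57 + 64 + 37 + 20 = 738; overall_A = 738/15 = 49.2000.
Version B weighted sum = 5·95 + 3·30 + 1·77 + 1·71 + 1·22 + 4·7 = 475 + 90 + 77 + 71 + 22 + 28 = 763; overall_B = 763/15 = 50.8667.
Difference = 49.2000 − 50.8667 = -1.6667 ≈ -1.7.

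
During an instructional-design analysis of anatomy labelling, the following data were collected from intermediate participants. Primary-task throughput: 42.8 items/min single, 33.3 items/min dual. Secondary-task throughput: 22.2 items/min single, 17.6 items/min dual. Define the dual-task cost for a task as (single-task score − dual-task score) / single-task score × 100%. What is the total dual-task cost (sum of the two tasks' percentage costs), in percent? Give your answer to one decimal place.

42.9

Primary cost = (42.8 − 33.3) / 42.8 × 100% = 22.1963%.
Secondary cost = (22.2 − 17.6) / 22.2 × 100% = 20.7207%.
Total = 22.1963% + 20.7207% = 42.9170% ≈ 42.9%.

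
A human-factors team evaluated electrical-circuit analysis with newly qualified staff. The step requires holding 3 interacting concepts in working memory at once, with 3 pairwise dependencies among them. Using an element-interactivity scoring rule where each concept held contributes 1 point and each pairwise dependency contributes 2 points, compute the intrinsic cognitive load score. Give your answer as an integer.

9

Element contribution: 3 × 1 = 3.
Interaction contribution: 3 × 2 = 6.
Intrinsic load = 3 + 6 = 9.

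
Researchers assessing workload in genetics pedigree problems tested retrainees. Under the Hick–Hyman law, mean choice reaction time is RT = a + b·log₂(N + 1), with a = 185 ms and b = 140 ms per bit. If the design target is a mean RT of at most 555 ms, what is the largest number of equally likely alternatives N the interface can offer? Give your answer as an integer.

Set 185 + 140·log₂(N + 1) ≤ 555.
log₂(N + 1) ≤ (555 − 185) / 140 = 2.6429.
N + 1 ≤ 2^2.6429 = 6.2459.
N ≤ 5.2459, so the largest integer N is 5.

5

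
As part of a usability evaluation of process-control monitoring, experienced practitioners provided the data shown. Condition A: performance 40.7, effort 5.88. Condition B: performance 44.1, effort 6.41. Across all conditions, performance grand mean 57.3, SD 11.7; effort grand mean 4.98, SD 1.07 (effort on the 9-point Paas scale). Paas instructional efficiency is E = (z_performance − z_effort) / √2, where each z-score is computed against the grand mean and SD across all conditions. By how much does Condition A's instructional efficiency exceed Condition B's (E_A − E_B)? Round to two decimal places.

Condition A: z_P = (40.7 − 57.3)/11.7 = -1.4188; z_E = (5.88 − 4.98)/1.07 = 0.8411; E_A = (-1.4188 − 0.8411)/√2 = -1.5980.
Condition B: z_P = (44.1 − 57.3)/11.7 = -1.1282; z_E = (6.41 − 4.98)/1.07 = 1.3364; E_B = (-1.1282 − 1.3364)/√2 = -1.7427.
E_A − E_B = -1.5980 − (-1.7427) = 0.1447 ≈ 0.14.

0.14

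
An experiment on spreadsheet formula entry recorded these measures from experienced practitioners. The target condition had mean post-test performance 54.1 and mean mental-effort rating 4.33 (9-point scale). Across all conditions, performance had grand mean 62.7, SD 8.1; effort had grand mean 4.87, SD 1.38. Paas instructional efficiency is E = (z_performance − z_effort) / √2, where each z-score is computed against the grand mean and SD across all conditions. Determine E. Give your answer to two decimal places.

-0.47

z_performance = (54.1 − 62.7) / 8.1 = -8.6000 / 8.1 = -1.0617.
z_effort = (4.33 − 4.87) / 1.38 = -0.5400 / 1.38 = -0.3913.
z_P − z_E = -1.0617 − (-0.3913) = -0.6704.
E = -0.6704 / √2 = -0.6704 / 1.41421 = -0.4740 ≈ -0.47.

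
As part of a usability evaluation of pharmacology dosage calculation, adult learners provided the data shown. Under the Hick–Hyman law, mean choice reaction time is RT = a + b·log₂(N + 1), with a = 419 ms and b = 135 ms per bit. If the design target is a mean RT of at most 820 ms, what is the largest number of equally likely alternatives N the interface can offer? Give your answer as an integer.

Set 419 + 135·log₂(N + 1) ≤ 820.
log₂(N + 1) ≤ (820 − 419) / 135 = 2.9704.
N + 1 ≤ 2^2.9704 = 7.8375.
N ≤ 6.8375, so the largest integer N is 6.

6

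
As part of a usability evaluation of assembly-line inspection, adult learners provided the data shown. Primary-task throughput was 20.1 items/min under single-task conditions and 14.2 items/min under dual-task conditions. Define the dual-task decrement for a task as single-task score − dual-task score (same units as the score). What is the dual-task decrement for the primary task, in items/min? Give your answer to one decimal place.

Decrement = 20.1 − 14.2 = 5.9000 items/min ≈ 5.9 items/min.

5.9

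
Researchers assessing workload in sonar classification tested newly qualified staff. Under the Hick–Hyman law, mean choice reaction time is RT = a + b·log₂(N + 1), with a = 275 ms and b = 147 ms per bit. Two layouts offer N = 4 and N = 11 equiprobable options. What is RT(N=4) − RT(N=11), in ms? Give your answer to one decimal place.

-185.7

RT(4) = 275 + 147·log₂(5) = 275 + 147·2.3219 = 616.3193 ms.
RT(11) = 275 + 147·log₂(12) = 275 + 147·3.5850 = 801.9950 ms.
Difference = 616.3193 − 801.9950 = -185.6757 ≈ -185.7 ms.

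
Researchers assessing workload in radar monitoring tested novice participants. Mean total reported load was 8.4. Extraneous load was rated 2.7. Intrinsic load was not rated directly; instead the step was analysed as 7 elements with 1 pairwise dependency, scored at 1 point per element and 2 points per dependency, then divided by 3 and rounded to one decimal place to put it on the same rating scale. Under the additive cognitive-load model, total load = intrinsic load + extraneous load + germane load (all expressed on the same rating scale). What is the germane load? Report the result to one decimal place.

2.7

Intrinsic (element-interactivity): (7 × 1 + 1 × 2) / 3 = 9 / 3 = 3.0000 → 3.0.
germane load = total − intrinsic − extraneous
             = 8.4 − 3.0 − 2.7 = 2.7.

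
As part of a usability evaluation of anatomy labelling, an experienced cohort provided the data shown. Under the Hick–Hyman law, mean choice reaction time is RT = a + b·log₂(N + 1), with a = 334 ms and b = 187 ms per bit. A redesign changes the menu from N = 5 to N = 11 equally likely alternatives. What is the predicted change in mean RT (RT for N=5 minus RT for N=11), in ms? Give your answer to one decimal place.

-187.0

RT(5) = 334 + 187·log₂(6) = 334 + 187·2.5850 = 817.3950 ms.
RT(11) = 334 + 187·log₂(12) = 334 + 187·3.5850 = 1004.3950 ms.
Difference = 817.3950 − 1004.3950 = -187.0000 ≈ -187.0 ms.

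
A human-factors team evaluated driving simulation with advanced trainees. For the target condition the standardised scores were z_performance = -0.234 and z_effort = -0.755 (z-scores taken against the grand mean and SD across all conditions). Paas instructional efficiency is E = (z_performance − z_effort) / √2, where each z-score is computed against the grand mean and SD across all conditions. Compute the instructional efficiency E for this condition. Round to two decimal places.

0.37

z_P − z_E = -0.234 − (-0.755) = 0.5210.
E = 0.5210 / √2 = 0.5210 / 1.41421 = 0.3684 ≈ 0.37.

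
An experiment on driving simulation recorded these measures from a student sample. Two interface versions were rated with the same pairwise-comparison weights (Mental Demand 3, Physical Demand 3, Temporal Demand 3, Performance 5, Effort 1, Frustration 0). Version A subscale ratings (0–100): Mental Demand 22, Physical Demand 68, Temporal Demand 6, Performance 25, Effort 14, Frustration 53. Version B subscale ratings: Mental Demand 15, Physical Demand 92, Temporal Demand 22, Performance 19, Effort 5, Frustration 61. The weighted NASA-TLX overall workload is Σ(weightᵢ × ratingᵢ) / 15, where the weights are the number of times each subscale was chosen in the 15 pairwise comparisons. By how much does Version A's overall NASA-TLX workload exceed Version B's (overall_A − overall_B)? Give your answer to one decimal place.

Version A weighted sum = 3·22 + 3·68 + 3·6 + 5·25 + 1·14 + 0·53 = 66 + 204 + 18 + 125 + 14 + 0 = 427; overall_A = 427/15 = 28.4667.
Version B weighted sum = 3·15 + 3·92 + 3·22 + 5·19 + 1·5 + 0·61 = 45 + 276 + 66 + 95 + 5 + 0 = 487; overall_B = 487/15 = 32.4667.
Difference = 28.4667 − 32.4667 = -4.0000 ≈ -4.0.

-4.0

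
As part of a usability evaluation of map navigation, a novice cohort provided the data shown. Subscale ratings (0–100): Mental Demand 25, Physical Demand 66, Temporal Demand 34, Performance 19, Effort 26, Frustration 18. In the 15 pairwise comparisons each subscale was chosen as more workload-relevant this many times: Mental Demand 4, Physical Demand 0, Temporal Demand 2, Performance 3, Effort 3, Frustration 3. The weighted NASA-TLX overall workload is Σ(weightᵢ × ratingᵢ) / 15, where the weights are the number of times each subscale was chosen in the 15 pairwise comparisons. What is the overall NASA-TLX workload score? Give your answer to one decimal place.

23.8

The tallies are the weights (they sum to 15).
Weighted sum = 4·25 + 0·66 + 2·34 + 3·19 + 3·26 + 3·18
            = 100 + 0 + 68 + 57 + 78 + 54 = 357.
Overall workload = 357 / 15 = 23.8000 ≈ 23.8.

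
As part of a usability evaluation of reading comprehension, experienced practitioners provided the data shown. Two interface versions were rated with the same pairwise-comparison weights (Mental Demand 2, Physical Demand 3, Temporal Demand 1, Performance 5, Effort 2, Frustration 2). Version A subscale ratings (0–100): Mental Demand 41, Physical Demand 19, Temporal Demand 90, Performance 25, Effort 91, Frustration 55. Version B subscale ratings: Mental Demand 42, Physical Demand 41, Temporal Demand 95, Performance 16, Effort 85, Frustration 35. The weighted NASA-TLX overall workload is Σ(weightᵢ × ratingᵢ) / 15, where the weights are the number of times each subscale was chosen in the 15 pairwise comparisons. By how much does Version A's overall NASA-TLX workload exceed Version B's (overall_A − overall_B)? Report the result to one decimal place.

1.6

Version A weighted sum = 2·41 + 3·19 + 1·90 + 5·25 + 2·91 + 2·55 = 82 + 57 + 90 + 125 + 182 + 110 = 646; overall_A = 646/15 = 43.0667.
Version B weighted sum = 2·42 + 3·41 + 1·95 + 5·16 + 2·85 + 2·35 = 84 + 123 + 95 + 80 + 170 + 70 = 622; overall_B = 622/15 = 41.4667.
Difference = 43.0667 − 41.4667 = 1.6000 ≈ 1.6.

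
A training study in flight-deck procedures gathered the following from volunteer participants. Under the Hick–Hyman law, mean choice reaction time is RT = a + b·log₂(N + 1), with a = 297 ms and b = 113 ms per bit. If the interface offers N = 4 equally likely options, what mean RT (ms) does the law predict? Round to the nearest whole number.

559

log₂(4 + 1) = log₂(5) = 2.3219.
RT = 297 + 113 × 2.3219 = 297 + 262.3747 = 559.3747 ms.
≈ 559 ms.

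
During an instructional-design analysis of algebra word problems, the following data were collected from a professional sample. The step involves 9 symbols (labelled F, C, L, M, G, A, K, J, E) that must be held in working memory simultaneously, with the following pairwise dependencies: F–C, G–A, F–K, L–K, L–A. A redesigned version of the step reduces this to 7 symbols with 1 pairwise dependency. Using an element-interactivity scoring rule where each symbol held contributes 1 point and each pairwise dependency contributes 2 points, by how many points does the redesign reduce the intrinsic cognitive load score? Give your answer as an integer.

10

Original: 9 × 1 + 5 × 2 = 9 + 10 = 19.
Redesigned: 7 × 1 + 1 × 2 = 7 + 2 = 9.
Reduction = 19 − 9 = 10.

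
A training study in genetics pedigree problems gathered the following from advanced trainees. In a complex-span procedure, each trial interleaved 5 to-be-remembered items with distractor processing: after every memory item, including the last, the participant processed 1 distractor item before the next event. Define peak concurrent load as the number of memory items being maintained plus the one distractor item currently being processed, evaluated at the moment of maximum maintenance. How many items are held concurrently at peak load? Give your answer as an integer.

Maintenance is greatest during the distractor(s) after memory item 5: all 5 memory items are being held.
One distractor item is concurrently being processed.
Peak concurrent load = 5 + 1 = 6 items.

6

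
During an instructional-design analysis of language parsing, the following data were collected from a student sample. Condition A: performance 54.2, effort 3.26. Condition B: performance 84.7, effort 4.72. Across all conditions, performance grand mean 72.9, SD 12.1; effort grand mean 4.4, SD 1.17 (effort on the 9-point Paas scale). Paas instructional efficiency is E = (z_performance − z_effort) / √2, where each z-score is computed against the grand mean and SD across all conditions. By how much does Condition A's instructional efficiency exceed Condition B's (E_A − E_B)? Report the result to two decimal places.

-0.90

Condition A: z_P = (54.2 − 72.9)/12.1 = -1.5455; z_E = (3.26 − 4.4)/1.17 = -0.9744; E_A = (-1.5455 − (-0.9744))/√2 = -0.4038.
Condition B: z_P = (84.7 − 72.9)/12.1 = 0.9752; z_E = (4.72 − 4.4)/1.17 = 0.2735; E_B = (0.9752 − 0.2735)/√2 = 0.4962.
E_A − E_B = -0.4038 − 0.4962 = -0.9000 ≈ -0.90.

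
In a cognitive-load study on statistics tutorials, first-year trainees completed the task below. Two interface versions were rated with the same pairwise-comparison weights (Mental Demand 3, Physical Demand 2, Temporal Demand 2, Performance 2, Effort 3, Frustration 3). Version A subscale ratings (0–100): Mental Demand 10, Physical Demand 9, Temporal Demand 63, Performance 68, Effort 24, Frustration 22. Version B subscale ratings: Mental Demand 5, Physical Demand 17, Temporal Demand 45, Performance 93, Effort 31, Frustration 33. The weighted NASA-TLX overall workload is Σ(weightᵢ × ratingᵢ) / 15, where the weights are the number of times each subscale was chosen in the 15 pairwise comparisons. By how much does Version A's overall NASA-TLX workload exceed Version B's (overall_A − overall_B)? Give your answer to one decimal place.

Version A weighted sum = 3·10 + 2·9 + 2·63 + 2·68 + 3·24 + 3·22 = 30 + 18 + 126 + 136 + 72 + 66 = 448; overall_A = 448/15 = 29.8667.
Version B weighted sum = 3·5 + 2·17 + 2·45 + 2·93 + 3·31 + 3·33 = 15 + 34 + 90 + 186 + 93 + 99 = 517; overall_B = 517/15 = 34.4667.
Difference = 29.8667 − 34.4667 = -4.6000 ≈ -4.6.

-4.6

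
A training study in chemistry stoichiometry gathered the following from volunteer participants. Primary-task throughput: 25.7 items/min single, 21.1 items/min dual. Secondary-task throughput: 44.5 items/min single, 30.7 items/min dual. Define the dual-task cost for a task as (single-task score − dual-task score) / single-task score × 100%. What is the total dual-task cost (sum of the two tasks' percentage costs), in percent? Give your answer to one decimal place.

Primary cost = (25.7 − 21.1) / 25.7 × 100% = 17.8988%.
Secondary cost = (44.5 − 30.7) / 44.5 × 100% = 31.0112%.
Total = 17.8988% + 31.0112% = 48.9100% ≈ 48.9%.

48.9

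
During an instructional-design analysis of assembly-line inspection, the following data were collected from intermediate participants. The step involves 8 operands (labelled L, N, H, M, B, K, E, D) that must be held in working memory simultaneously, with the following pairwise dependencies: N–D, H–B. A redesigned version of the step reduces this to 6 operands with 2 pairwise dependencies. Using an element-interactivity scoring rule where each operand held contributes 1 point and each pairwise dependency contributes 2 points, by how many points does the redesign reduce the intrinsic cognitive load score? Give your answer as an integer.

Original: 8 × 1 + 2 × 2 = 8 + 4 = 12.
Redesigned: 6 × 1 + 2 × 2 = 6 + 4 = 10.
Reduction = 12 − 10 = 2.

2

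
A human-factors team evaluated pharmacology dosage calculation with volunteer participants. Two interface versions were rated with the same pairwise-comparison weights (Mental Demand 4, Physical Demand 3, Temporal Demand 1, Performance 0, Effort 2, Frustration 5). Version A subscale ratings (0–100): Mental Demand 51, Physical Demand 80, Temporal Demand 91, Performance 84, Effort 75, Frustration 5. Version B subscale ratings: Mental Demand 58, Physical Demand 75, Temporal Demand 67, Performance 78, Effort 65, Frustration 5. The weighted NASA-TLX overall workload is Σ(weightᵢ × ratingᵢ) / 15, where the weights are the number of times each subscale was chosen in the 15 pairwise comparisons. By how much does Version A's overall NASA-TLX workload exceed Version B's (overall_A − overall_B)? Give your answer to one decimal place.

Version A weighted sum = 4·51 + 3·80 + 1·91 + 0·84 + 2·75 + 5·5 = 204 + 240 + 91 + 0 + 150 + 25 = 710; overall_A = 710/15 = 47.3333.
Version B weighted sum = 4·58 + 3·75 + 1·67 + 0·78 + 2·65 + 5·5 = 232 + 225 + 67 + 0 + 130 + 25 = 679; overall_B = 679/15 = 45.2667.
Difference = 47.3333 − 45.2667 = 2.0666 ≈ 2.1.

2.1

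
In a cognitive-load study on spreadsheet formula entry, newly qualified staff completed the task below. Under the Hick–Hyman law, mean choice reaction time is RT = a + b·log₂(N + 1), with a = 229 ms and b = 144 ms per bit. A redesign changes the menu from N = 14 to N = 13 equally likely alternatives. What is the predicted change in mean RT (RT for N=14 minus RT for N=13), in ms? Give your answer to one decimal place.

14.3

RT(14) = 229 + 144·log₂(15) = 229 + 144·3.9069 = 791.5936 ms.
RT(13) = 229 + 144·log₂(14) = 229 + 144·3.8074 = 777.2656 ms.
Difference = 791.5936 − 777.2656 = 14.3280 ≈ 14.3 ms.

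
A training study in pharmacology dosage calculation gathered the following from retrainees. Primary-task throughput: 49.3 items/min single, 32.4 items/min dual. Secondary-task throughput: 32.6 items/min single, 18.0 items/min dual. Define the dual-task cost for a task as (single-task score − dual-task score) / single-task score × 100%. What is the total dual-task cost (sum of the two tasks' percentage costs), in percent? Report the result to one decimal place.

79.1

Primary cost = (49.3 − 32.4) / 49.3 × 100% = 34.2799%.
Secondary cost = (32.6 − 18.0) / 32.6 × 100% = 44.7853%.
Total = 34.2799% + 44.7853% = 79.0652% ≈ 79.1%.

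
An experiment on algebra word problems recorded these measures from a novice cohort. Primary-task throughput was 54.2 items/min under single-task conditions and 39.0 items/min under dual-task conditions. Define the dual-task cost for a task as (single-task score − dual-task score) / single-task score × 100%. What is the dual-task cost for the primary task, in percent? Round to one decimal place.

28.0

Cost = (54.2 − 39.0) / 54.2 × 100%
     = 15.2000 / 54.2 × 100% = 28.0443%.
≈ 28.0%.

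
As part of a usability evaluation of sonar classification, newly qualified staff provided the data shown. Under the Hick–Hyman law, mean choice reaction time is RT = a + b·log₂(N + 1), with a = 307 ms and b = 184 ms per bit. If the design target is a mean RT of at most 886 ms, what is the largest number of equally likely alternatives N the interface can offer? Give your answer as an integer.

Set 307 + 184·log₂(N + 1) ≤ 886.
log₂(N + 1) ≤ (886 − 307) / 184 = 3.1467.
N + 1 ≤ 2^3.1467 = 8.8563.
N ≤ 7.8563, so the largest integer N is 7.

7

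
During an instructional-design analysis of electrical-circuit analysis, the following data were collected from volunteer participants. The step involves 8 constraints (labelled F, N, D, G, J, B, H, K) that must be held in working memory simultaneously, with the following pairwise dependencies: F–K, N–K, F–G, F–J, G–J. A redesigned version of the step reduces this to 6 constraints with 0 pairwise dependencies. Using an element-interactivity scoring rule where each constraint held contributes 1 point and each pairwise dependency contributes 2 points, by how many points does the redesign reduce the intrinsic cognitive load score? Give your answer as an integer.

Original: 8 × 1 + 5 × 2 = 8 + 10 = 18.
Redesigned: 6 × 1 + 0 × 2 = 6 + 0 = 6.
Reduction = 18 − 6 = 12.

12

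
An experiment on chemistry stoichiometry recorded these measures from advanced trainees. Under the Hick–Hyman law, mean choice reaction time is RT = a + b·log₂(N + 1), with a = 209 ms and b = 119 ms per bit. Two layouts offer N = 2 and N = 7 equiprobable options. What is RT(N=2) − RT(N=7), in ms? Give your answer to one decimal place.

RT(2) = 209 + 119·log₂(3) = 209 + 119·1.5850 = 397.6150 ms.
RT(7) = 209 + 119·log₂(8) = 209 + 119·3.0000 = 566.0000 ms.
Difference = 397.6150 − 566.0000 = -168.3850 ≈ -168.4 ms.

-168.4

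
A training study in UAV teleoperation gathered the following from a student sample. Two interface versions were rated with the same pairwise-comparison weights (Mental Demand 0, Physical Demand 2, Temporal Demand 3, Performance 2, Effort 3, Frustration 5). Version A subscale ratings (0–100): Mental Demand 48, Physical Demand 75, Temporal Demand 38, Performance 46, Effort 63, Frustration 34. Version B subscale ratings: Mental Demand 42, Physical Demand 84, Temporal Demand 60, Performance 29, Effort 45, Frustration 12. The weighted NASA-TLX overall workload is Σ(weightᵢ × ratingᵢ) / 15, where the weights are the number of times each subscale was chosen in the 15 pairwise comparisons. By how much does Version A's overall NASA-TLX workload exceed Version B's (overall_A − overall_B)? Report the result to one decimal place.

7.6

Version A weighted sum = 0·48 + 2·75 + 3·38 + 2·46 + 3·63 + 5·34 = 0 + 150 + 114 + 92 + 189 + 170 = 715; overall_A = 715/15 = 47.6667.
Version B weighted sum = 0·42 + 2·84 + 3·60 + 2·29 + 3·45 + 5·12 = 0 + 168 + 180 + 58 + 135 + 60 = 601; overall_B = 601/15 = 40.0667.
Difference = 47.6667 − 40.0667 = 7.6000 ≈ 7.6.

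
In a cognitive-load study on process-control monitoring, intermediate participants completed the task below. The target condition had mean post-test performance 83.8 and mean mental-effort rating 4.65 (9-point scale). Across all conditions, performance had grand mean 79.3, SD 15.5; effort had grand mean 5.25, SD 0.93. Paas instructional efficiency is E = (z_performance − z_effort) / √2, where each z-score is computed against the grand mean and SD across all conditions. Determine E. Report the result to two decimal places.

0.66

z_performance = (83.8 − 79.3) / 15.5 = 4.5000 / 15.5 = 0.2903.
z_effort = (4.65 − 5.25) / 0.93 = -0.6000 / 0.93 = -0.6452.
z_P − z_E = 0.2903 − (-0.6452) = 0.9355.
E = 0.9355 / √2 = 0.9355 / 1.41421 = 0.6615 ≈ 0.66.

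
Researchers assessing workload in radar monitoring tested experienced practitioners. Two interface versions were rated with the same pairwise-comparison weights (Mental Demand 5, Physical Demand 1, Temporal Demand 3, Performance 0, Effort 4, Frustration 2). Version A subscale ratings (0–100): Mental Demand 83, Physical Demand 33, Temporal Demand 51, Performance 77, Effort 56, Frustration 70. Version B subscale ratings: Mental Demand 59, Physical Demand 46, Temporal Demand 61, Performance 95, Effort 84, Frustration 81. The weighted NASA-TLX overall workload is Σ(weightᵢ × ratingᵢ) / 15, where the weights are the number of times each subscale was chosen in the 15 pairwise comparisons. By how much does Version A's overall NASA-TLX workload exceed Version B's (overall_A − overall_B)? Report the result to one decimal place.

-3.8

Version A weighted sum = 5·83 + 1·33 + 3·51 + 0·77 + 4·56 + 2·70 = 415 + 33 + 153 + 0 + 224 + 140 = 965; overall_A = 965/15 = 64.3333.
Version B weighted sum = 5·59 + 1·46 + 3·61 + 0·95 + 4·84 + 2·81 = 295 + 46 + 183 + 0 + 336 + 162 = 1022; overall_B = 1022/15 = 68.1333.
Difference = 64.3333 − 68.1333 = -3.8000 ≈ -3.8.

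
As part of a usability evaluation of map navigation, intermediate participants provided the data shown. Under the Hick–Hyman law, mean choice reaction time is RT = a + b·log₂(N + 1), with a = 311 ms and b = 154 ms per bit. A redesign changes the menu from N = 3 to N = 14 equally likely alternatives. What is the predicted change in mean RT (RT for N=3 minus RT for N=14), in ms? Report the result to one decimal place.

-293.7

RT(3) = 311 + 154·log₂(4) = 311 + 154·2.0000 = 619.0000 ms.
RT(14) = 311 + 154·log₂(15) = 311 + 154·3.9069 = 912.6626 ms.
Difference = 619.0000 − 912.6626 = -293.6626 ≈ -293.7 ms.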